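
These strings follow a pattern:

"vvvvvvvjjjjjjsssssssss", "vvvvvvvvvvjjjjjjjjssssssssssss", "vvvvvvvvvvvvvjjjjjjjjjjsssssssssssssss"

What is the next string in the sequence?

vvvvvvvvvvvvvvvvjjjjjjjjjjjjssssssssssssssssss

Term n consists of 3n+1 v's, followed by 2n+2 j's, followed by 3n+3 s's, where the shown terms are n = 2, 3, 4.
For the next term, n = 5, so the run lengths are 16, 12, 18.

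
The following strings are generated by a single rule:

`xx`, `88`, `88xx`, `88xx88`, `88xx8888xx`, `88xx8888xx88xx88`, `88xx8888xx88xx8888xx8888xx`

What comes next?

Each term (from the third on) is the previous term followed by the one before it: term 3 = 88·xx = 88xx.
Continuing: 88xx8888xx88xx8888xx8888xx · 88xx8888xx88xx88 gives term 8.

88xx8888xx88xx8888xx8888xx88xx8888xx88xx88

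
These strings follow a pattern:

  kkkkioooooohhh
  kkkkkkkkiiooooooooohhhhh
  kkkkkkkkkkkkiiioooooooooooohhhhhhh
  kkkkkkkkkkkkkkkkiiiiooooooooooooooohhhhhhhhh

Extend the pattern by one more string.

kkkkkkkkkkkkkkkkkkkkiiiiioooooooooooooooooohhhhhhhhhhh

Reading off run lengths: k runs 4, 8, 12, 16; i runs 1, 2, 3, 4; o runs 6, 9, 12, 15; h runs 3, 5, 7, 9 — each is linear in n (n = 1, 2, …).
At n = 5 the blocks have lengths 20, 5, 18, 11.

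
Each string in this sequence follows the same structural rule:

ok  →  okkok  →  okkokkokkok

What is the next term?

Each string is two copies of the previous one joined by 'k'.
One more doubling of okkokkokkok gives the answer.

okkokkokkokkokkokkokkok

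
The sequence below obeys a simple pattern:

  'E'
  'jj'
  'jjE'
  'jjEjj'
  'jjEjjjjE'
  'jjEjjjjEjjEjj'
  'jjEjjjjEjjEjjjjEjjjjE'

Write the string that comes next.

jjEjjjjEjjEjjjjEjjjjEjjEjjjjEjjEjj

Each term (from the third on) is the previous term followed by the one before it: term 3 = jj·E = jjE.
The next term joins jjEjjjjEjjEjjjjEjjjjE and jjEjjjjEjjEjj.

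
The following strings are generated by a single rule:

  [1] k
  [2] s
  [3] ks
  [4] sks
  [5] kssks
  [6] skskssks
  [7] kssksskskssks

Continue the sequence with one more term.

Each term (from the third on) is the two preceding terms concatenated in order: term 3 = k·s = ks.
So term 8 is skskssks·kssksskskssks.

sksksskskssksskskssks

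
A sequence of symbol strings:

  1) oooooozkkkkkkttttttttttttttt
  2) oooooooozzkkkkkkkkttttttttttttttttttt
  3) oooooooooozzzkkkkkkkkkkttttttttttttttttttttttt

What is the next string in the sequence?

oooooooooooozzzzkkkkkkkkkkkkttttttttttttttttttttttttttt

The n-th term is 2n o's then n-2 z's then 2n k's then 4n+3 t's, where the shown terms are n = 3, 4, 5.
At n = 6 the blocks have lengths 12, 4, 12, 27.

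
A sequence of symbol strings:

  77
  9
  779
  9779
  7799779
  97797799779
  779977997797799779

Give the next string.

Each term (from the third on) is the two preceding terms concatenated in order: term 3 = 77·9 = 779.
The next term joins 97797799779 and 779977997797799779.

97797799779779977997797799779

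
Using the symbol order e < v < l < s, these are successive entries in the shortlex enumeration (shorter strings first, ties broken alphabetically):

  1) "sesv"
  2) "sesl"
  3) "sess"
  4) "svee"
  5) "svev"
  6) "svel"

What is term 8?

svve

Stepping forward 2 times from svel: svel → sves, then the target.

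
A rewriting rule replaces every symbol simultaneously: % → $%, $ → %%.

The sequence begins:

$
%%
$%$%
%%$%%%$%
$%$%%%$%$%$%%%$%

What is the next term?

Replace each of the 16 characters of $%$%%%$%$%$%%%$% in place — %% $% %% $% $% $% %% $% %% $% %% $% $% $% %% $% — and concatenate.

%%$%%%$%$%$%%%$%%%$%%%$%$%$%%%$%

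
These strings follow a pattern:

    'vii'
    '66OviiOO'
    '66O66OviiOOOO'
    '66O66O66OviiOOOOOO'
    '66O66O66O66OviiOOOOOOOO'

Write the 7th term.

s(k+1) = 66O·s(k)·OO, so each term gains 66O as a prefix and OO as a suffix.
From 66O66O66O66OviiOOOOOOOO, 2 further steps: 66O66O66O66OviiOOOOOOOO → 66O66O66O66O66OviiOOOOOOOOOO → (answer).

66O66O66O66O66O66OviiOOOOOOOOOOOO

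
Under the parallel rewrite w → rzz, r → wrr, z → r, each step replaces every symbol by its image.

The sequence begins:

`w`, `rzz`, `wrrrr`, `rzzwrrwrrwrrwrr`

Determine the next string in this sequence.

wrrrrrzzwrrwrrrzzwrrwrrrzzwrrwrrrzzwrrwrr

Applying the rule to each of the 15 symbols of rzzwrrwrrwrrwrr gives the pieces wrr r r rzz wrr wrr rzz wrr wrr rzz wrr wrr rzz wrr wrr, which concatenate to the answer.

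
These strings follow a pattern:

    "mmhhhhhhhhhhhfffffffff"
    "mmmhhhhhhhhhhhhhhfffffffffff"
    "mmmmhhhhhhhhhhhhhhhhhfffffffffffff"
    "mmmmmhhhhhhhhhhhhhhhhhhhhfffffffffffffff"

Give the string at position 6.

mmmmmmmhhhhhhhhhhhhhhhhhhhhhhhhhhfffffffffffffffffff

Term n consists of n-1 m's, followed by 3n+2 h's, followed by 2n+3 f's, where the shown terms are n = 3, 4, 5, 6.
Setting n = 8 gives 7, 26, 19 characters in each block.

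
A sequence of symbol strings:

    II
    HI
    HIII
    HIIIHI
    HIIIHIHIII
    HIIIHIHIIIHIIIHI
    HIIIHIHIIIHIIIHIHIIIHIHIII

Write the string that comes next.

HIIIHIHIIIHIIIHIHIIIHIHIIIHIIIHIHIIIHIIIHI

From term 3 onward, concatenate the last term with the second-to-last: HI·II = HIII, HIII·HI = HIIIHI, …
The next term joins HIIIHIHIIIHIIIHIHIIIHIHIII and HIIIHIHIIIHIIIHI.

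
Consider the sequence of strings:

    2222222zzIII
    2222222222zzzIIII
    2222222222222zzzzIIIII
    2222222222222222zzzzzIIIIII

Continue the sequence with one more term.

Reading off run lengths: 2 runs 7, 10, 13, 16; z runs 2, 3, 4, 5; I runs 3, 4, 5, 6 — each is linear in n, where the shown terms are n = 2, 3, 4, 5.
At n = 6 the blocks have lengths 19, 6, 7.

2222222222222222222zzzzzzIIIIIII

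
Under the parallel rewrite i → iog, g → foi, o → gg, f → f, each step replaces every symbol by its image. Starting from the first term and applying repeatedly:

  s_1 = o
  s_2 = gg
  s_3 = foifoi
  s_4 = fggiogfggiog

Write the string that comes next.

ffoifoiiogggfoiffoifoiiogggfoi

Rewriting each symbol of fggiogfggiog: f→f, g→foi, g→foi, i→iog, o→gg, g→foi, f→f, g→foi, g→foi, i→iog, o→gg, g→foi, which concatenates to f foi foi iog gg foi f foi foi iog gg foi.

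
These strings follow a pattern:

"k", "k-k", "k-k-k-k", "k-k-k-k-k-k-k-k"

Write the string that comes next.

k-k-k-k-k-k-k-k-k-k-k-k-k-k-k-k

Each string is two copies of the previous one joined by '-'.
So the next term is two copies of k-k-k-k-k-k-k-k with '-' between the halves.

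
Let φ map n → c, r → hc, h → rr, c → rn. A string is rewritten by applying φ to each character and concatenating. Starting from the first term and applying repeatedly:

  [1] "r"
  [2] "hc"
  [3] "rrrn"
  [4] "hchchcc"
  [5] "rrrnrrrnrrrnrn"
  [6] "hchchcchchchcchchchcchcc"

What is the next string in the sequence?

Rewriting the 24 symbols of hchchcchchchcchchchcchcc one by one yields rr rn rr rn rr rn rn rr rn rr rn rr rn rn rr rn rr rn rr rn rn rr rn rn; concatenated:

rrrnrrrnrrrnrnrrrnrrrnrrrnrnrrrnrrrnrrrnrnrrrnrn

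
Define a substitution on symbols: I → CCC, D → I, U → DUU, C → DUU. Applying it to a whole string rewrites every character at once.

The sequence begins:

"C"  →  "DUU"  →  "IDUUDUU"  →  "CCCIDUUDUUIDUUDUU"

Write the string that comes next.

DUUDUUDUUCCCIDUUDUUIDUUDUUCCCIDUUDUUIDUUDUU

φ(CCCIDUUDUUIDUUDUU) expands symbol-by-symbol to DUU DUU DUU CCC I DUU DUU I DUU DUU CCC I DUU DUU I DUU DUU; joining the 17 pieces gives the next term.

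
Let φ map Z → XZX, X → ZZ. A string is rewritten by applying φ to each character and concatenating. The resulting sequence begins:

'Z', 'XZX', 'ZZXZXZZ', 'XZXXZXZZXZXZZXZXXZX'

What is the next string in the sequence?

Rewriting the 19 symbols of XZXXZXZZXZXZZXZXXZX one by one yields ZZ XZX ZZ ZZ XZX ZZ XZX XZX ZZ XZX ZZ XZX XZX ZZ XZX ZZ ZZ XZX ZZ; concatenated:

ZZXZXZZZZXZXZZXZXXZXZZXZXZZXZXXZXZZXZXZZZZXZXZZ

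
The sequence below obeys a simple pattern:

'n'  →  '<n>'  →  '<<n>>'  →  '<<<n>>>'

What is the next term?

Every step adds < to the front and > to the end of the previous string.
Applying this once more to <<<n>>>:

<<<<n>>>>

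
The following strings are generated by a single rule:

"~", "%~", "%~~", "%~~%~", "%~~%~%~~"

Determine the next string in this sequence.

From term 3 onward, concatenate the last term with the second-to-last: %~·~ = %~~, %~~·%~ = %~~%~, …
Continuing: %~~%~%~~ · %~~%~ gives term 6.

%~~%~%~~%~~%~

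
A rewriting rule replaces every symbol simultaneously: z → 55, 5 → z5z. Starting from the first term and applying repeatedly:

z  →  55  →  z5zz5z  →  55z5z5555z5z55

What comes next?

φ(55z5z5555z5z55) expands symbol-by-symbol to z5z z5z 55 z5z 55 z5z z5z z5z z5z 55 z5z 55 z5z z5z; joining the 14 pieces gives the next term.

z5zz5z55z5z55z5zz5zz5zz5z55z5z55z5zz5z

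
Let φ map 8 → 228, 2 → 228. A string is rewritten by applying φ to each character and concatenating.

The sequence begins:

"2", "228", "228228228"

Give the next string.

Rewriting each symbol of 228228228: 2→228, 2→228, 8→228, 2→228, 2→228, 8→228, 2→228, 2→228, 8→228, which concatenates to 228 228 228 228 228 228 228 228 228.

228228228228228228228228228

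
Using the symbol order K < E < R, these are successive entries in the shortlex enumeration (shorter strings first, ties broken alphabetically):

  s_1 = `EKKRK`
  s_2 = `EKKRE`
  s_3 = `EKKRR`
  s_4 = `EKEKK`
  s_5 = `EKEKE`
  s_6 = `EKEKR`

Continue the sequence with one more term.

EKEEK

Treat EKEKR as a base-3 numeral over the given alphabet and add one, carrying through any trailing R's.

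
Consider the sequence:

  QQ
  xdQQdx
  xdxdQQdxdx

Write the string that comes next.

Each term wraps the previous one in xd on the left and dx on the right.
Applying this once more to xdxdQQdxdx:

xdxdxdQQdxdxdx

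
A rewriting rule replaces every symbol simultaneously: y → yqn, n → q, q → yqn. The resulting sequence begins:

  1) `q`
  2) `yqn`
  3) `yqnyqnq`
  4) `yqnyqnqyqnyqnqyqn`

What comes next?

Applying the rule to each of the 17 symbols of yqnyqnqyqnyqnqyqn gives the pieces yqn yqn q yqn yqn q yqn yqn yqn q yqn yqn q yqn yqn yqn q, which concatenate to the answer.

yqnyqnqyqnyqnqyqnyqnyqnqyqnyqnqyqnyqnyqnq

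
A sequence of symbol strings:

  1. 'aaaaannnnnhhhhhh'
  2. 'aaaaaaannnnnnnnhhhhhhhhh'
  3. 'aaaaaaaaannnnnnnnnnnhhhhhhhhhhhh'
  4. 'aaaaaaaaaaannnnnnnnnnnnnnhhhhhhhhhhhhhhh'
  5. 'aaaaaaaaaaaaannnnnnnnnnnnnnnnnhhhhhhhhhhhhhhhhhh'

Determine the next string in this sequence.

aaaaaaaaaaaaaaannnnnnnnnnnnnnnnnnnnhhhhhhhhhhhhhhhhhhhhh

Term n consists of 2n+3 a's, followed by 3n+2 n's, followed by 3n+3 h's (n = 1, 2, …).
Setting n = 6 gives 15, 20, 21 characters in each block.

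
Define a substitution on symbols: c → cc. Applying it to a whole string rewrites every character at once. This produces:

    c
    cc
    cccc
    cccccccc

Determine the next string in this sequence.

Expanding cccccccc: c→cc, c→cc, c→cc, c→cc, c→cc, c→cc, c→cc, c→cc. Concatenated: cc cc cc cc cc cc cc cc.

cccccccccccccccc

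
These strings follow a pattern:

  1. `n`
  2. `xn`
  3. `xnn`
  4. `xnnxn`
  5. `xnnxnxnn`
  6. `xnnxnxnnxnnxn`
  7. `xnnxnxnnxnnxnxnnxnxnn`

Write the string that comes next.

Each term (from the third on) is the previous term followed by the one before it: term 3 = xn·n = xnn.
The next term joins xnnxnxnnxnnxnxnnxnxnn and xnnxnxnnxnnxn.

xnnxnxnnxnnxnxnnxnxnnxnnxnxnnxnnxn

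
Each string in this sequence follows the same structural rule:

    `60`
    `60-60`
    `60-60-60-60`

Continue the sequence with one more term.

s(k+1) = s(k)·-·s(k) — each term doubles the last with '-' between the halves.
Doubling 60-60-60-60 with '-' between the halves:

60-60-60-60-60-60-60-60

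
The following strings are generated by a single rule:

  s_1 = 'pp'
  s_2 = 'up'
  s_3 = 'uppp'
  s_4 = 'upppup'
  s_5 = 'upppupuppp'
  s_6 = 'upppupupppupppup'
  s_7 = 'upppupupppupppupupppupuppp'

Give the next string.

upppupupppupppupupppupupppupppupupppupppup

From term 3 onward, concatenate the last term with the second-to-last: up·pp = uppp, uppp·up = upppup, …
Continuing: upppupupppupppupupppupuppp · upppupupppupppup gives term 8.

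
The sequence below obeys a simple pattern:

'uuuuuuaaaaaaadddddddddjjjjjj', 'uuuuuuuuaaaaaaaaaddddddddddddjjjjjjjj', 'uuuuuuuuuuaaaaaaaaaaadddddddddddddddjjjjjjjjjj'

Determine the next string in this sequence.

uuuuuuuuuuuuaaaaaaaaaaaaaddddddddddddddddddjjjjjjjjjjjj

The n-th term is 2n u's then 2n+1 a's then 3n d's then 2n j's, where the shown terms are n = 3, 4, 5.
Setting n = 6 gives 12, 13, 18, 12 characters in each block.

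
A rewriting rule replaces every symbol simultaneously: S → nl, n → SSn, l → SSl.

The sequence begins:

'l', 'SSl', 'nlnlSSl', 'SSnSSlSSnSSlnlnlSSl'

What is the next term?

nlnlSSnnlnlSSlnlnlSSnnlnlSSlSSnSSlSSnSSlnlnlSSl

φ(SSnSSlSSnSSlnlnlSSl) expands symbol-by-symbol to nl nl SSn nl nl SSl nl nl SSn nl nl SSl SSn SSl SSn SSl nl nl SSl; joining the 19 pieces gives the next term.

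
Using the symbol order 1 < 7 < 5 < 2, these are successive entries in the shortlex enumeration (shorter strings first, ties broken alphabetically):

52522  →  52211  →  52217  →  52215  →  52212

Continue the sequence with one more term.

52271

Treat 52212 as a base-4 numeral over the given alphabet and add one, carrying through any trailing 2's.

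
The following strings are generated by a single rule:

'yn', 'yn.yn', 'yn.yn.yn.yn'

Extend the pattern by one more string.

yn.yn.yn.yn.yn.yn.yn.yn

s(k+1) = s(k)·.·s(k) — each term doubles the last with '.' between the halves.
So the next term is two copies of yn.yn.yn.yn with '.' between the halves.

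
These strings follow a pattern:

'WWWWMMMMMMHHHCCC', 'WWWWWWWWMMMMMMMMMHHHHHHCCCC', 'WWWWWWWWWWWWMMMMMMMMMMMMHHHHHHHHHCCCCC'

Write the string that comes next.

Reading off run lengths: W runs 4, 8, 12; M runs 6, 9, 12; H runs 3, 6, 9; C runs 3, 4, 5 — each is linear in n (n = 1, 2, …).
At n = 4 the blocks have lengths 16, 15, 12, 6.

WWWWWWWWWWWWWWWWMMMMMMMMMMMMMMMHHHHHHHHHHHHCCCCCC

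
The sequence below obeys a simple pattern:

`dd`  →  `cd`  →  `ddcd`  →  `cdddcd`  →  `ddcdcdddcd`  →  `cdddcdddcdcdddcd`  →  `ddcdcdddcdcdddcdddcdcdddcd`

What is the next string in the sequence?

Each term (from the third on) is the two preceding terms concatenated in order: term 3 = dd·cd = ddcd.
The next term joins cdddcdddcdcdddcd and ddcdcdddcdcdddcdddcdcdddcd.

cdddcdddcdcdddcdddcdcdddcdcdddcdddcdcdddcd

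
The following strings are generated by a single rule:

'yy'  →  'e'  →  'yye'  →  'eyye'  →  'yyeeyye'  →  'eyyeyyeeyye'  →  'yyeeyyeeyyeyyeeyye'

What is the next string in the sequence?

eyyeyyeeyyeyyeeyyeeyyeyyeeyye

This is a Fibonacci-style word recurrence s(k) = s(k−2)·s(k−1): e.g. yy·e = yye.
The next term joins eyyeyyeeyye and yyeeyyeeyyeyyeeyye.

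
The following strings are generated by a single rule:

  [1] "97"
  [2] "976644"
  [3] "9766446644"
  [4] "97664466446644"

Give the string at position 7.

Every step adds 6644 to the end: s(k+1) = s(k)·6644.
From 97664466446644, 3 further steps: 97664466446644 → 976644664466446644 → 9766446644664466446644 → (answer).

97664466446644664466446644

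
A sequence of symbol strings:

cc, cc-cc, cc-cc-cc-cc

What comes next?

cc-cc-cc-cc-cc-cc-cc-cc

s(k+1) = s(k)·-·s(k) — each term doubles the last with '-' between the halves.
So the next term is two copies of cc-cc-cc-cc with '-' between the halves.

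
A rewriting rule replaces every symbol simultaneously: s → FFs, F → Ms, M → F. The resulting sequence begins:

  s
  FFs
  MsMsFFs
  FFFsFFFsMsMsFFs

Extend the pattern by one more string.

Rewriting the 15 symbols of FFFsFFFsMsMsFFs one by one yields Ms Ms Ms FFs Ms Ms Ms FFs F FFs F FFs Ms Ms FFs; concatenated:

MsMsMsFFsMsMsMsFFsFFFsFFFsMsMsFFs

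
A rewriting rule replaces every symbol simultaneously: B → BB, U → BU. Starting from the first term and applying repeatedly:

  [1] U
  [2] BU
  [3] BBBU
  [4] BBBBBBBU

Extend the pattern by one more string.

Expanding BBBBBBBU: B→BB, B→BB, B→BB, B→BB, B→BB, B→BB, B→BB, U→BU. Concatenated: BB BB BB BB BB BB BB BU.

BBBBBBBBBBBBBBBU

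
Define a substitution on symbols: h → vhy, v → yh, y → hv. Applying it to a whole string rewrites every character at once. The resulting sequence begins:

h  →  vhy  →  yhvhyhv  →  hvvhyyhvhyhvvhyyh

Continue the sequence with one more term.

Rewriting the 17 symbols of hvvhyyhvhyhvvhyyh one by one yields vhy yh yh vhy hv hv vhy yh vhy hv vhy yh yh vhy hv hv vhy; concatenated:

vhyyhyhvhyhvhvvhyyhvhyhvvhyyhyhvhyhvhvvhy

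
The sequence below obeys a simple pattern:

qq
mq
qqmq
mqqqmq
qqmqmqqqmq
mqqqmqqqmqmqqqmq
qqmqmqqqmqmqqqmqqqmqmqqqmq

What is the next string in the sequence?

mqqqmqqqmqmqqqmqqqmqmqqqmqmqqqmqqqmqmqqqmq

This is a Fibonacci-style word recurrence s(k) = s(k−2)·s(k−1): e.g. qq·mq = qqmq.
Continuing: mqqqmqqqmqmqqqmq · qqmqmqqqmqmqqqmqqqmqmqqqmq gives term 8.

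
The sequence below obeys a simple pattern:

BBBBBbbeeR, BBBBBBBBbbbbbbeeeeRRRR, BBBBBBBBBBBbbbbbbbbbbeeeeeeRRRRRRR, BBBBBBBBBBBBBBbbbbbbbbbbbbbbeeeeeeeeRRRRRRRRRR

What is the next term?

Reading off run lengths: B runs 5, 8, 11, 14; b runs 2, 6, 10, 14; e runs 2, 4, 6, 8; R runs 1, 4, 7, 10 — each is linear in n (n = 1, 2, …).
For the next term, n = 5, so the run lengths are 17, 18, 10, 13.

BBBBBBBBBBBBBBBBBbbbbbbbbbbbbbbbbbbeeeeeeeeeeRRRRRRRRRRRRR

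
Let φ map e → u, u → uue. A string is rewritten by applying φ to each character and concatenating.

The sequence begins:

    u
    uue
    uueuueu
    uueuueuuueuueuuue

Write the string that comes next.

Rewriting the 17 symbols of uueuueuuueuueuuue one by one yields uue uue u uue uue u uue uue uue u uue uue u uue uue uue u; concatenated:

uueuueuuueuueuuueuueuueuuueuueuuueuueuueu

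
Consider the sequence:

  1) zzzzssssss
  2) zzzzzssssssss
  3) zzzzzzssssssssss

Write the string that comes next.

zzzzzzzssssssssssss

Reading off run lengths: z runs 4, 5, 6; s runs 6, 8, 10 — each is linear in n, where the shown terms are n = 3, 4, 5.
For the next term, n = 6, so the run lengths are 7, 12.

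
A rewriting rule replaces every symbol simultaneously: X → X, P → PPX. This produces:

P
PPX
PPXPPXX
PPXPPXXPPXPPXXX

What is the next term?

Replace each of the 15 characters of PPXPPXXPPXPPXXX in place — PPX PPX X PPX PPX X X PPX PPX X PPX PPX X X X — and concatenate.

PPXPPXXPPXPPXXXPPXPPXXPPXPPXXXX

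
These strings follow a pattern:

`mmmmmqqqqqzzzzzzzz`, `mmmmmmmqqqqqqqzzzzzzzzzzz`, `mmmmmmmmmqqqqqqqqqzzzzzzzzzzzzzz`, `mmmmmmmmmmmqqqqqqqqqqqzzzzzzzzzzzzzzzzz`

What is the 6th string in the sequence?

mmmmmmmmmmmmmmmqqqqqqqqqqqqqqqzzzzzzzzzzzzzzzzzzzzzzz

Term n consists of 2n-1 m's, followed by 2n-1 q's, followed by 3n-1 z's, where the shown terms are n = 3, 4, 5, 6.
At n = 8 the blocks have lengths 15, 15, 23.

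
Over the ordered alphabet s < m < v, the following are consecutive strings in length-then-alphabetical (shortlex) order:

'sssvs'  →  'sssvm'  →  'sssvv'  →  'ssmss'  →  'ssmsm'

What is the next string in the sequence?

Find the rightmost character of ssmsm below v, bump it to the next letter, and reset everything to its right to s.

ssmsv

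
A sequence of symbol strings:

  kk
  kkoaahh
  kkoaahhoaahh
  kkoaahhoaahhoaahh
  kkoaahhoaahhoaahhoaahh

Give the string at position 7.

Every step adds oaahh to the end: s(k+1) = s(k)·oaahh.
From kkoaahhoaahhoaahhoaahh, 2 further steps: kkoaahhoaahhoaahhoaahh → kkoaahhoaahhoaahhoaahhoaahh → (answer).

kkoaahhoaahhoaahhoaahhoaahhoaahh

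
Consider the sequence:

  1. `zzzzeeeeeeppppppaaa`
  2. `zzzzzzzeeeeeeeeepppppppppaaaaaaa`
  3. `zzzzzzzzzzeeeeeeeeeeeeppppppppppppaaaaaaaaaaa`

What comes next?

Reading off run lengths: z runs 4, 7, 10; e runs 6, 9, 12; p runs 6, 9, 12; a runs 3, 7, 11 — each is linear in n (n = 1, 2, …).
At n = 4 the blocks have lengths 13, 15, 15, 15.

zzzzzzzzzzzzzeeeeeeeeeeeeeeepppppppppppppppaaaaaaaaaaaaaaa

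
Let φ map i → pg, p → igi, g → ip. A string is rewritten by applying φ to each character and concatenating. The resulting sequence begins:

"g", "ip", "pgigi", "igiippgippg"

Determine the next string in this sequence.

Expanding igiippgippg: i→pg, g→ip, i→pg, i→pg, p→igi, p→igi, g→ip, i→pg, p→igi, p→igi, g→ip. Concatenated: pg ip pg pg igi igi ip pg igi igi ip.

pgippgpgigiigiippgigiigiip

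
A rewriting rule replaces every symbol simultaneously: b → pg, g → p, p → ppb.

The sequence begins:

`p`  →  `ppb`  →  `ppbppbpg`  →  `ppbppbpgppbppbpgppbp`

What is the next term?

Rewriting the 20 symbols of ppbppbpgppbppbpgppbp one by one yields ppb ppb pg ppb ppb pg ppb p ppb ppb pg ppb ppb pg ppb p ppb ppb pg ppb; concatenated:

ppbppbpgppbppbpgppbpppbppbpgppbppbpgppbpppbppbpgppb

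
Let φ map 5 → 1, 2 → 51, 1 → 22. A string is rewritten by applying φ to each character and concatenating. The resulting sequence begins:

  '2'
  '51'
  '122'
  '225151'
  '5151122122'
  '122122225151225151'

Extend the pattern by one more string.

φ(122122225151225151) expands symbol-by-symbol to 22 51 51 22 51 51 51 51 1 22 1 22 51 51 1 22 1 22; joining the 18 pieces gives the next term.

22515122515151511221225151122122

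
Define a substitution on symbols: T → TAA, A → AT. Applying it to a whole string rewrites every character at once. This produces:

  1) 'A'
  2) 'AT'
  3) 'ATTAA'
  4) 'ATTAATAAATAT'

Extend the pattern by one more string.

Apply φ to ATTAATAAATAT symbol by symbol: A→AT, T→TAA, T→TAA, A→AT, A→AT, T→TAA, A→AT, A→AT, A→AT, T→TAA, A→AT, T→TAA; joined: AT TAA TAA AT AT TAA AT AT AT TAA AT TAA.

ATTAATAAATATTAAATATATTAAATTAA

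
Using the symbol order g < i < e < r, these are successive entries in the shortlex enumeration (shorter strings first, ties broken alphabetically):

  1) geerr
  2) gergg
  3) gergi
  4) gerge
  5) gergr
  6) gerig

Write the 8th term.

gerie

Advancing 2 positions from gerig through gerig → gerii reaches term 8.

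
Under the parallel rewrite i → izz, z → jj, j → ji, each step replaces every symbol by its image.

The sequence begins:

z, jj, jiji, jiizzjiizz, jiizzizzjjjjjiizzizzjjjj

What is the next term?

jiizzizzjjjjizzjjjjjijijijijiizzizzjjjjizzjjjjjijijiji

φ(jiizzizzjjjjjiizzizzjjjj) expands symbol-by-symbol to ji izz izz jj jj izz jj jj ji ji ji ji ji izz izz jj jj izz jj jj ji ji ji ji; joining the 24 pieces gives the next term.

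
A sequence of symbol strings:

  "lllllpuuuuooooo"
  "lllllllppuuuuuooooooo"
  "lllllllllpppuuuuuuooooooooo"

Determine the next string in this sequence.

lllllllllllppppuuuuuuuooooooooooo

Each string has the form l^{2n+1} p^{n-1} u^{n+2} o^{2n+1}, where the shown terms are n = 2, 3, 4.
Setting n = 5 gives 11, 4, 7, 11 characters in each block.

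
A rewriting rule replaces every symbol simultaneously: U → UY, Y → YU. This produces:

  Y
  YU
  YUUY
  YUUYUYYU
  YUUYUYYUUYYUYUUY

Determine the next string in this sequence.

Replace each of the 16 characters of YUUYUYYUUYYUYUUY in place — YU UY UY YU UY YU YU UY UY YU YU UY YU UY UY YU — and concatenate.

YUUYUYYUUYYUYUUYUYYUYUUYYUUYUYYU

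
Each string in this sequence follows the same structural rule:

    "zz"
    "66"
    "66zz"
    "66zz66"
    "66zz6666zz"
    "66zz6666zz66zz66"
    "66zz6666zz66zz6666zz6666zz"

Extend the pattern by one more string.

66zz6666zz66zz6666zz6666zz66zz6666zz66zz66

From term 3 onward, concatenate the last term with the second-to-last: 66·zz = 66zz, 66zz·66 = 66zz66, …
The next term joins 66zz6666zz66zz6666zz6666zz and 66zz6666zz66zz66.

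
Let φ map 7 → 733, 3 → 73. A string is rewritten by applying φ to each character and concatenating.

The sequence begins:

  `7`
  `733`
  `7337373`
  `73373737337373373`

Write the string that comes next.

73373737337373373733737373373733737373373

Replace each of the 17 characters of 73373737337373373 in place — 733 73 73 733 73 733 73 733 73 73 733 73 733 73 73 733 73 — and concatenate.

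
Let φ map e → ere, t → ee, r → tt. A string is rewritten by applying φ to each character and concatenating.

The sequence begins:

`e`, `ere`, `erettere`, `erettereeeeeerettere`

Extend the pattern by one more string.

erettereeeeeerettereereereereereerettereeeeeerettere

φ(erettereeeeeerettere) expands symbol-by-symbol to ere tt ere ee ee ere tt ere ere ere ere ere ere tt ere ee ee ere tt ere; joining the 20 pieces gives the next term.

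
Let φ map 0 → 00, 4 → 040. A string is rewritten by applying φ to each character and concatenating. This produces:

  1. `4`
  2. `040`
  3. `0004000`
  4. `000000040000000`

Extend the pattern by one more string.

φ(000000040000000) expands symbol-by-symbol to 00 00 00 00 00 00 00 040 00 00 00 00 00 00 00; joining the 15 pieces gives the next term.

0000000000000004000000000000000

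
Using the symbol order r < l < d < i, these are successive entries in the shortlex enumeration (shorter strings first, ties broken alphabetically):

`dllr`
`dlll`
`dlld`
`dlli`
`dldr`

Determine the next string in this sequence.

dldl

The successor of dldr increments the rightmost position that isn't already i and resets every position after it to r.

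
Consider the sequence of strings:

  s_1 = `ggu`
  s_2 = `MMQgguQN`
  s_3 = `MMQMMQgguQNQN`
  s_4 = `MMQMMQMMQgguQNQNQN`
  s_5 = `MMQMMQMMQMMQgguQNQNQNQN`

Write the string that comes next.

MMQMMQMMQMMQMMQgguQNQNQNQNQN

Every step adds MMQ to the front and QN to the end of the previous string.
One more step from MMQMMQMMQMMQgguQNQNQNQN gives the answer.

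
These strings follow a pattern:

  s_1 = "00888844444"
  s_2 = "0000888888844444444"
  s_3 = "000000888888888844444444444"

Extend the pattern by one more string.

00000000888888888888844444444444444

Reading off run lengths: 0 runs 2, 4, 6; 8 runs 4, 7, 10; 4 runs 5, 8, 11 — each is linear in n (n = 1, 2, …).
For the next term, n = 4, so the run lengths are 8, 13, 14.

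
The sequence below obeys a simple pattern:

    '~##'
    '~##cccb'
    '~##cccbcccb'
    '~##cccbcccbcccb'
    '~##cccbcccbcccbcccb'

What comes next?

Each term is the previous one with cccb appended.
So the next term is ~##cccbcccbcccbcccb·cccb.

~##cccbcccbcccbcccbcccb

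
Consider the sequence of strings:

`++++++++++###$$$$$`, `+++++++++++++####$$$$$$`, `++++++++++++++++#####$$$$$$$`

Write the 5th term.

++++++++++++++++++++++#######$$$$$$$$$

Reading off run lengths: + runs 10, 13, 16; # runs 3, 4, 5; $ runs 5, 6, 7 — each is linear in n, where the shown terms are n = 3, 4, 5.
Setting n = 7 gives 22, 7, 9 characters in each block.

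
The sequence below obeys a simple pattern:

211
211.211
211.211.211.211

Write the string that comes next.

Each string is two copies of the previous one joined by '.'.
One more doubling of 211.211.211.211 gives the answer.

211.211.211.211.211.211.211.211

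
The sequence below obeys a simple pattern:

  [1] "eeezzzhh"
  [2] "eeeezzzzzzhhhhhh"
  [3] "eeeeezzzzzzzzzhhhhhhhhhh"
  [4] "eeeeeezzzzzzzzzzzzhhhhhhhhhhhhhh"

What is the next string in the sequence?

Reading off run lengths: e runs 3, 4, 5, 6; z runs 3, 6, 9, 12; h runs 2, 6, 10, 14 — each is linear in n (n = 1, 2, …).
Setting n = 5 gives 7, 15, 18 characters in each block.

eeeeeeezzzzzzzzzzzzzzzhhhhhhhhhhhhhhhhhh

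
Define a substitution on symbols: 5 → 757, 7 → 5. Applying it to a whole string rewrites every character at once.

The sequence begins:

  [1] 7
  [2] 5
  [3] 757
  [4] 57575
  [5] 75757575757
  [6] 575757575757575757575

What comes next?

φ(575757575757575757575) expands symbol-by-symbol to 757 5 757 5 757 5 757 5 757 5 757 5 757 5 757 5 757 5 757 5 757; joining the 21 pieces gives the next term.

7575757575757575757575757575757575757575757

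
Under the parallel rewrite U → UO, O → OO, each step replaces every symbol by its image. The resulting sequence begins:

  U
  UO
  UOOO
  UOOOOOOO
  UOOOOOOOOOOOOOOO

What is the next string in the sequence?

Replace each of the 16 characters of UOOOOOOOOOOOOOOO in place — UO OO OO OO OO OO OO OO OO OO OO OO OO OO OO OO — and concatenate.

UOOOOOOOOOOOOOOOOOOOOOOOOOOOOOOO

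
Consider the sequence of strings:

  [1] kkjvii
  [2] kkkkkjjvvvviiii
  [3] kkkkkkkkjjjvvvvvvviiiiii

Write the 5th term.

kkkkkkkkkkkkkkjjjjjvvvvvvvvvvvvviiiiiiiiii

Each string has the form k^{3n-1} j^{n} v^{3n-2} i^{2n} (n = 1, 2, …).
Setting n = 5 gives 14, 5, 13, 10 characters in each block.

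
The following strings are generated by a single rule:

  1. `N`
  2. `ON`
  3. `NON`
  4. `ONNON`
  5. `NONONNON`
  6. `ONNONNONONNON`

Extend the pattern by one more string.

Each term (from the third on) is the two preceding terms concatenated in order: term 3 = N·ON = NON.
Continuing: NONONNON · ONNONNONONNON gives term 7.

NONONNONONNONNONONNON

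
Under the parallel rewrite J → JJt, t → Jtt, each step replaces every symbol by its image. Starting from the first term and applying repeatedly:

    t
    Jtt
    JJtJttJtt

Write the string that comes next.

Apply φ to JJtJttJtt symbol by symbol: J→JJt, J→JJt, t→Jtt, J→JJt, t→Jtt, t→Jtt, J→JJt, t→Jtt, t→Jtt; joined: JJt JJt Jtt JJt Jtt Jtt JJt Jtt Jtt.

JJtJJtJttJJtJttJttJJtJttJtt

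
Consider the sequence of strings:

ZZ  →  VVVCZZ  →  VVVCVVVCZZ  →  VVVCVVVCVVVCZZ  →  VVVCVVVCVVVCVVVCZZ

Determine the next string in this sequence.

Each term is the previous one with VVVC prepended.
Applying this once more to VVVCVVVCVVVCVVVCZZ:

VVVCVVVCVVVCVVVCVVVCZZ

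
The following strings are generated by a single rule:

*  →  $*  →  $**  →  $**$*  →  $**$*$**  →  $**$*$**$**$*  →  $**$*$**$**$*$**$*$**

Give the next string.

Each term (from the third on) is the previous term followed by the one before it: term 3 = $*·* = $**.
So term 8 is $**$*$**$**$*$**$*$**·$**$*$**$**$*.

$**$*$**$**$*$**$*$**$**$*$**$**$*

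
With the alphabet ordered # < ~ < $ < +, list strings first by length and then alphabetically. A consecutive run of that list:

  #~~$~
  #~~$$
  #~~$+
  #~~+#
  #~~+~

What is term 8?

#~$##

Stepping forward 3 times from #~~+~: #~~+~ → #~~+$ → #~~++, then the target.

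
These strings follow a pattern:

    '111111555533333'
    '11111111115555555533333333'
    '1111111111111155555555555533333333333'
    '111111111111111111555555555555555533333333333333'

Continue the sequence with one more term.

11111111111111111111115555555555555555555533333333333333333

Term n consists of 4n+2 1's, followed by 4n 5's, followed by 3n+2 3's (n = 1, 2, …).
At n = 5 the blocks have lengths 22, 20, 17.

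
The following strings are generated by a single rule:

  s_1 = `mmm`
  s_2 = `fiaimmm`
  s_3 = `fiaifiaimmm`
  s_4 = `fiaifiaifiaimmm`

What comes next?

Each term is the previous one with fiai prepended.
One more step from fiaifiaifiaimmm gives the answer.

fiaifiaifiaifiaimmm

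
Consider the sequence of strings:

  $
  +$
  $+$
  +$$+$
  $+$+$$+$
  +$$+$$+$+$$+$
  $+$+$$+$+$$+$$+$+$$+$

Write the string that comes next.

From term 3 onward, concatenate the second-to-last term with the last: $·+$ = $+$, +$·$+$ = +$$+$, …
Continuing: +$$+$$+$+$$+$ · $+$+$$+$+$$+$$+$+$$+$ gives term 8.

+$$+$$+$+$$+$$+$+$$+$+$$+$$+$+$$+$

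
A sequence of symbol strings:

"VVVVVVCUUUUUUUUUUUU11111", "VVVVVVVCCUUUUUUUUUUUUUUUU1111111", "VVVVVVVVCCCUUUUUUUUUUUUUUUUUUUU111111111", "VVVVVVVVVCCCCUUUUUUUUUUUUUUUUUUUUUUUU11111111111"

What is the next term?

Term n consists of n+3 V's, followed by n-2 C's, followed by 4n U's, followed by 2n-1 1's, where the shown terms are n = 3, 4, 5, 6.
Setting n = 7 gives 10, 5, 28, 13 characters in each block.

VVVVVVVVVVCCCCCUUUUUUUUUUUUUUUUUUUUUUUUUUUU1111111111111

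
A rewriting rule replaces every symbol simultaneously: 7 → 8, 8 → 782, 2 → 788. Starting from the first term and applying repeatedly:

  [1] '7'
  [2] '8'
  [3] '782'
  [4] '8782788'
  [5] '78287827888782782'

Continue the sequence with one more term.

Rewriting the 17 symbols of 78287827888782782 one by one yields 8 782 788 782 8 782 788 8 782 782 782 8 782 788 8 782 788; concatenated:

87827887828782788878278278287827888782788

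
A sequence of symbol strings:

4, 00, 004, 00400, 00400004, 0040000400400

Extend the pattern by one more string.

From term 3 onward, concatenate the last term with the second-to-last: 00·4 = 004, 004·00 = 00400, …
So term 7 is 0040000400400·00400004.

004000040040000400004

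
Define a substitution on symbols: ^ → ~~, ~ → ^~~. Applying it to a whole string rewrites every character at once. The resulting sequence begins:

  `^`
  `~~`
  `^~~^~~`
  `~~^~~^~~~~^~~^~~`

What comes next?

^~~^~~~~^~~^~~~~^~~^~~^~~^~~~~^~~^~~~~^~~^~~

φ(~~^~~^~~~~^~~^~~) expands symbol-by-symbol to ^~~ ^~~ ~~ ^~~ ^~~ ~~ ^~~ ^~~ ^~~ ^~~ ~~ ^~~ ^~~ ~~ ^~~ ^~~; joining the 16 pieces gives the next term.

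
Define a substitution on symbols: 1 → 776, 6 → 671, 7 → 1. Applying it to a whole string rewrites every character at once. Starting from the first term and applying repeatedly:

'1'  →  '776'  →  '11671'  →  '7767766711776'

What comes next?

Applying the rule to each of the 13 symbols of 7767766711776 gives the pieces 1 1 671 1 1 671 671 1 776 776 1 1 671, which concatenate to the answer.

1167111671671177677611671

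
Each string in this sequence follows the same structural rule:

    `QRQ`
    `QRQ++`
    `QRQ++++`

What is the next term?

The strings grow by a fixed suffix ++ each time.
So the next term is QRQ++++·++.

QRQ++++++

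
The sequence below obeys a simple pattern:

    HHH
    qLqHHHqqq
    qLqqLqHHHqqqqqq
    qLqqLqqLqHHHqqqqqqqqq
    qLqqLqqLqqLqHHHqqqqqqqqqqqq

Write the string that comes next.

s(k+1) = qLq·s(k)·qqq, so each term gains qLq as a prefix and qqq as a suffix.
So the next term is qLq·qLqqLqqLqqLqHHHqqqqqqqqqqqq·qqq.

qLqqLqqLqqLqqLqHHHqqqqqqqqqqqqqqq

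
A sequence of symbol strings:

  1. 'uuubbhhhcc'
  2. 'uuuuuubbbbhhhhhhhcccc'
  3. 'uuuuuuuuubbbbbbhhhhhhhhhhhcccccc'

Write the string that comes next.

Reading off run lengths: u runs 3, 6, 9; b runs 2, 4, 6; h runs 3, 7, 11; c runs 2, 4, 6 — each is linear in n (n = 1, 2, …).
For the next term, n = 4, so the run lengths are 12, 8, 15, 8.

uuuuuuuuuuuubbbbbbbbhhhhhhhhhhhhhhhcccccccc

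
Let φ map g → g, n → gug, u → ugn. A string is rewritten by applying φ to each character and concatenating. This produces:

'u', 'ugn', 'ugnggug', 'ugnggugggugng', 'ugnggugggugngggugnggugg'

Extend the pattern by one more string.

ugnggugggugngggugngguggggugnggugggugngg

φ(ugnggugggugngggugnggugg) expands symbol-by-symbol to ugn g gug g g ugn g g g ugn g gug g g g ugn g gug g g ugn g g; joining the 23 pieces gives the next term.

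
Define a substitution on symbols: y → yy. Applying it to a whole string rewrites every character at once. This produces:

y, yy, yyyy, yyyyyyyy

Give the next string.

Expanding yyyyyyyy: y→yy, y→yy, y→yy, y→yy, y→yy, y→yy, y→yy, y→yy. Concatenated: yy yy yy yy yy yy yy yy.

yyyyyyyyyyyyyyyy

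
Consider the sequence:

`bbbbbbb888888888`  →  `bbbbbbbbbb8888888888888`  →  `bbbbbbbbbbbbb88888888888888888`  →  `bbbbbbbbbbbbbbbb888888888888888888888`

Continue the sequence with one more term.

The n-th term is 3n+1 b's then 4n+1 8's, where the shown terms are n = 2, 3, 4, 5.
Setting n = 6 gives 19, 25 characters in each block.

bbbbbbbbbbbbbbbbbbb8888888888888888888888888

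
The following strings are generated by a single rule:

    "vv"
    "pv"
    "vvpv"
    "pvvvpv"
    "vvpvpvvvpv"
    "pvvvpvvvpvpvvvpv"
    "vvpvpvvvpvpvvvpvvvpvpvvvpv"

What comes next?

pvvvpvvvpvpvvvpvvvpvpvvvpvpvvvpvvvpvpvvvpv

Each term (from the third on) is the two preceding terms concatenated in order: term 3 = vv·pv = vvpv.
Continuing: pvvvpvvvpvpvvvpv · vvpvpvvvpvpvvvpvvvpvpvvvpv gives term 8.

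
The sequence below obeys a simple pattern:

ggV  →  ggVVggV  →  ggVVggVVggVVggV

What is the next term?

s(k+1) = s(k)·V·s(k) — each term doubles the last with 'V' between the halves.
Doubling ggVVggVVggVVggV with 'V' between the halves:

ggVVggVVggVVggVVggVVggVVggVVggV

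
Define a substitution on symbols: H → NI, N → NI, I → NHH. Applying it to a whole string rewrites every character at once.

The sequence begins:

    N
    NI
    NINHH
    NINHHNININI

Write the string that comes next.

NINHHNININININHHNINHHNINHH

Expanding NINHHNININI: N→NI, I→NHH, N→NI, H→NI, H→NI, N→NI, I→NHH, N→NI, I→NHH, N→NI, I→NHH. Concatenated: NI NHH NI NI NI NI NHH NI NHH NI NHH.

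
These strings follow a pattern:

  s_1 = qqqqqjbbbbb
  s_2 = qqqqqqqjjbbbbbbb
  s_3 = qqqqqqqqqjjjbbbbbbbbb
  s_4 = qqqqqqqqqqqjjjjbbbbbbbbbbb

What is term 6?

Each string has the form q^{2n+3} j^{n} b^{2n+3} (n = 1, 2, …).
Setting n = 6 gives 15, 6, 15 characters in each block.

qqqqqqqqqqqqqqqjjjjjjbbbbbbbbbbbbbbb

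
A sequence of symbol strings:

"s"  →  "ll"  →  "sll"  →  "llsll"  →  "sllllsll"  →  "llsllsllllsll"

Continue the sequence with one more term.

Each term (from the third on) is the two preceding terms concatenated in order: term 3 = s·ll = sll.
Continuing: sllllsll · llsllsllllsll gives term 7.

sllllsllllsllsllllsll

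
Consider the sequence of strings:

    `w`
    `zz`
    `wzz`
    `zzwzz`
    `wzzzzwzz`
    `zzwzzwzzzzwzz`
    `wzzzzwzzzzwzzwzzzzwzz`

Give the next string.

Each term (from the third on) is the two preceding terms concatenated in order: term 3 = w·zz = wzz.
So term 8 is zzwzzwzzzzwzz·wzzzzwzzzzwzzwzzzzwzz.

zzwzzwzzzzwzzwzzzzwzzzzwzzwzzzzwzz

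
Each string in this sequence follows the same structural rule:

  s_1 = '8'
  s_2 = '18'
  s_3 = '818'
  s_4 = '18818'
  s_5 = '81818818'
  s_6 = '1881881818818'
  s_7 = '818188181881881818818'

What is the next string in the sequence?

1881881818818818188181881881818818

From term 3 onward, concatenate the second-to-last term with the last: 8·18 = 818, 18·818 = 18818, …
The next term joins 1881881818818 and 818188181881881818818.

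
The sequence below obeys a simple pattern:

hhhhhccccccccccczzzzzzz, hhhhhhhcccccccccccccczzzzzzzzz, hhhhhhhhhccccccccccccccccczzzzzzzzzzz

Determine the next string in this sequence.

hhhhhhhhhhhcccccccccccccccccccczzzzzzzzzzzzz

Term n consists of 2n-1 h's, followed by 3n+2 c's, followed by 2n+1 z's, where the shown terms are n = 3, 4, 5.
Setting n = 6 gives 11, 20, 13 characters in each block.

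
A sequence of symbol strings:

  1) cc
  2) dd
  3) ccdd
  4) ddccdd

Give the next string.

From term 3 onward, concatenate the second-to-last term with the last: cc·dd = ccdd, dd·ccdd = ddccdd, …
So term 5 is ccdd·ddccdd.

ccddddccdd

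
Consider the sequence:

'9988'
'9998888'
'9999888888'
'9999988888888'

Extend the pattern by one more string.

9999998888888888

Each string has the form 9^{n+1} 8^{2n} (n = 1, 2, …).
Setting n = 5 gives 6, 10 characters in each block.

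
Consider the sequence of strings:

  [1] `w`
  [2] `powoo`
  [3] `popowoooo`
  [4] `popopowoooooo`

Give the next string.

popopopowoooooooo

Each term wraps the previous one in po on the left and oo on the right.
One more step from popopowoooooo gives the answer.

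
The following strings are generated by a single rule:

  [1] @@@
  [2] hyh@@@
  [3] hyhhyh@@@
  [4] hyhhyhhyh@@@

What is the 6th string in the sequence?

hyhhyhhyhhyhhyh@@@

Every step adds hyh at the front: s(k+1) = hyh·s(k).
From hyhhyhhyh@@@, 2 further steps: hyhhyhhyh@@@ → hyhhyhhyhhyh@@@ → (answer).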